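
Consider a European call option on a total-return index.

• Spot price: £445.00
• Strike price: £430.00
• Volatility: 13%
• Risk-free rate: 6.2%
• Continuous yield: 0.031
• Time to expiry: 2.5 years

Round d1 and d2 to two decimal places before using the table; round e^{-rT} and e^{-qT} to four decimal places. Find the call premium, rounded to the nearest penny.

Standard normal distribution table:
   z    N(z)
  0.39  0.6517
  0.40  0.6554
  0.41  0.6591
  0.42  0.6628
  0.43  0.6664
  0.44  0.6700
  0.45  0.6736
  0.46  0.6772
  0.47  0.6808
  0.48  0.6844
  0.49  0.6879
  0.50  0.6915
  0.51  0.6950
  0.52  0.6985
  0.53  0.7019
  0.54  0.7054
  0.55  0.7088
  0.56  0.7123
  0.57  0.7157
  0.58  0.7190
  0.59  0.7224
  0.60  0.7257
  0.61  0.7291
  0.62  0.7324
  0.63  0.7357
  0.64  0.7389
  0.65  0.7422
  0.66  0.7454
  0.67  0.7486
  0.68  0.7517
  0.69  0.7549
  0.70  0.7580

£58.91

T = 2.5;  σ√T = 0.2055
d₁ = [ln(445/430) + (0.062 − 0.031 + ½·0.13²)·2.5] / (σ√T) = (0.0343 + 0.0986) / 0.2055 = 0.6466 ⇒ 0.65
d₂ = 0.6466 − 0.2055 = 0.4411 ⇒ 0.44
exp(−qT) = exp(−0.031·2.5) = 0.9254;  exp(−rT) = exp(−0.062·2.5) = 0.8564
N(d₁) = N(0.65) = 0.7422;  N(d₂) = N(0.44) = 0.6700
C = 445·0.9254·0.7422 − 430·0.8564·0.6700 = 305.6402 − 246.7288 = 58.9113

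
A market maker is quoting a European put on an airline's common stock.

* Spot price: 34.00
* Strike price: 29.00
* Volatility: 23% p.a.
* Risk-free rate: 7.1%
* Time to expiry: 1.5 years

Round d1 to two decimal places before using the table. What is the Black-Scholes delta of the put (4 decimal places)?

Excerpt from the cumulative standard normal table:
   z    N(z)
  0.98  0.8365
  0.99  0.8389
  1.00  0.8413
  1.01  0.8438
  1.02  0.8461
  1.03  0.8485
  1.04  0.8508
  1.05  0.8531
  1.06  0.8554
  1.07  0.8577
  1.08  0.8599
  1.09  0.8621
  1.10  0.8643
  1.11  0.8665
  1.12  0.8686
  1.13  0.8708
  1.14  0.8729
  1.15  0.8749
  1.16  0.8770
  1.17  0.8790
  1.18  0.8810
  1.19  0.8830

-0.1401

σ√T = 0.23 × 1.2247 = 0.2817
d₁ = [ln(34/29) + (0.071 + 0.23²/2)·1.5] / 0.2817 = [0.1591 + 0.1462] / 0.2817 = 1.0836 which rounds to 1.08
N(d₁) = N(1.08) = 0.8599
Δ_put = N(d₁) − 1 = 0.8599 − 1 = -0.1401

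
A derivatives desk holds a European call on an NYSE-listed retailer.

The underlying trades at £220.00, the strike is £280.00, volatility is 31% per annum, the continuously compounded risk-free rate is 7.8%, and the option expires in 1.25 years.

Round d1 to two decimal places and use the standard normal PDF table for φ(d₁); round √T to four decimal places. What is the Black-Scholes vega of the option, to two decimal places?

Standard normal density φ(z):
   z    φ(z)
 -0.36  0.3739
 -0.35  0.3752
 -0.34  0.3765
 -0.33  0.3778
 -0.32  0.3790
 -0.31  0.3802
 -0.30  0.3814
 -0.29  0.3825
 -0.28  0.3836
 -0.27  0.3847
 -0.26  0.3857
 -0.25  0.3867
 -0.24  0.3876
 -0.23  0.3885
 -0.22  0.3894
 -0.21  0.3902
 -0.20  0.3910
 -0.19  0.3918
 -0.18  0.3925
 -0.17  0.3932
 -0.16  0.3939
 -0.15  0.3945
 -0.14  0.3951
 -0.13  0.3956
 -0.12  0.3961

T = 1.25;  σ√T = 0.3466
ln(S/K) + (r + σ²/2)T = ln(220/280) + (0.078 + 0.31²/2)·1.25 = -0.2412 + 0.1576 = -0.0836
d₁ = -0.0836 / 0.3466 = -0.2412 ⇒ -0.24
√T = √1.25 = 1.1180
φ(d₁) = φ(-0.24) = 0.3876
vega = S·φ(d₁)·√T = 220·0.3876·1.1180 = 95.3341

95.33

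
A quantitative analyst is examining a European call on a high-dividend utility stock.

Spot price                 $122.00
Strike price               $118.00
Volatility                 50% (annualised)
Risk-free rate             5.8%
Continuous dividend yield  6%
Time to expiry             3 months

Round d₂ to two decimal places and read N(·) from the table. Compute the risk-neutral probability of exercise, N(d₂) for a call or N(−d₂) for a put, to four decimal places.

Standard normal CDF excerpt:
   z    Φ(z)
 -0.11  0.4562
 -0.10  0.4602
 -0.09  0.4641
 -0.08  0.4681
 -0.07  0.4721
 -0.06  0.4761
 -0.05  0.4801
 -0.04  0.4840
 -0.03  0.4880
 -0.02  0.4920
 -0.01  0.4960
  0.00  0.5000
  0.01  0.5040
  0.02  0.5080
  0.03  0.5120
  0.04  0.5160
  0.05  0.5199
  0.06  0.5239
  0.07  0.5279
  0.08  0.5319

0.5040

σ√T = 0.5 × 0.5000 = 0.2500
d₁ = [ln(122/118) + (0.058 − 0.06 + 0.5²/2)·0.25] / 0.2500 = [0.0333 + 0.0307] / 0.2500 = 0.2563 which rounds to 0.26
d₂ = d₁ − σ√T = 0.2563 − 0.2500 = 0.0063 which rounds to 0.01
Risk-neutral Pr[S_T > K] = N(d₂) = N(0.01) = 0.5040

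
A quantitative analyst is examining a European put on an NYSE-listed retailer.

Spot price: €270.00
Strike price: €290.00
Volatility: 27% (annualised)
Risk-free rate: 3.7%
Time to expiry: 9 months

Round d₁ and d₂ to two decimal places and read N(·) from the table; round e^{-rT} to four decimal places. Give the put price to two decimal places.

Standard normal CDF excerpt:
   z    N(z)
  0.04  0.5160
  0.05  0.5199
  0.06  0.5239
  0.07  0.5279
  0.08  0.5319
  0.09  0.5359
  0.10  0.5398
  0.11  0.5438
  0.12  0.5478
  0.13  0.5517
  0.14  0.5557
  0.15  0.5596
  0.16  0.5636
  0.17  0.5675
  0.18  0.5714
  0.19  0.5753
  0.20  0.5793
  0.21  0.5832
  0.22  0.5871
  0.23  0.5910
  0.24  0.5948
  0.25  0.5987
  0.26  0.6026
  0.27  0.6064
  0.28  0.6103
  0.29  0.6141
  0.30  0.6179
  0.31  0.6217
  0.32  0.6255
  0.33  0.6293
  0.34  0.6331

€31.75

σ√T = 0.27 × 0.8660 = 0.2338
d₁ = [ln(270/290) + (0.037 + ½·0.27²)·0.75] / (σ√T) = (-0.0715 + 0.0551) / 0.2338 = -0.0700 which rounds to -0.07
d₂ = -0.0700 − 0.2338 = -0.3038 which rounds to -0.30
exp(−rT) = exp(−0.037·0.75) = 0.9726
N(−d₂) = N(0.30) = 0.6179;  N(−d₁) = N(0.07) = 0.5279
P = 290·0.9726·0.6179 − 270·0.5279 = 174.2812 − 142.5330 = 31.7482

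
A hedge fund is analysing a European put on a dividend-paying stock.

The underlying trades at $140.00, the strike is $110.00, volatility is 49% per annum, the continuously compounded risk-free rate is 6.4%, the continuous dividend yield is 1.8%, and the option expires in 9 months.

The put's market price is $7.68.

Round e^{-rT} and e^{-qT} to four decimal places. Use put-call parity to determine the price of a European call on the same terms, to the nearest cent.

exp(−qT) = exp(−0.018·0.75) = 0.9866;  exp(−rT) = exp(−0.064·0.75) = 0.9531
Put-call parity: C − P = S·e^(−qT) − K·e^(−rT) = 140·0.9866 − 110·0.9531 = 138.1240 − 104.8410 = 33.2830
C = P + (C − P) = 7.68 + (33.2830) = 40.9630

$40.96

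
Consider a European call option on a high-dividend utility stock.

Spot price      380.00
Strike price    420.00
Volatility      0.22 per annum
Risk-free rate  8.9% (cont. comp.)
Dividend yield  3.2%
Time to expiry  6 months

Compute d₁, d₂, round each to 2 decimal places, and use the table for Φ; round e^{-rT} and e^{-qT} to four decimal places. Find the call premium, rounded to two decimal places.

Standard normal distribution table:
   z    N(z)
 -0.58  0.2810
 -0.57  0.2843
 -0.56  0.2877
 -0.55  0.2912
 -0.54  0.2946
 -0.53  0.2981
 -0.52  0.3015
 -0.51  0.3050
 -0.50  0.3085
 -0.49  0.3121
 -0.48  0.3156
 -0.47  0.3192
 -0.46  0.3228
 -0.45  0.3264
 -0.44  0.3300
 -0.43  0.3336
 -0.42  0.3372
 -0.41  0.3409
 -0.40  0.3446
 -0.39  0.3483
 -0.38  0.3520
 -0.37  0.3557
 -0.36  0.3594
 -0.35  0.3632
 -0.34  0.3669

13.28

σ√T = 0.22 × 0.7071 = 0.1556
d₁ = [ln(380/420) + (0.089 − 0.032 + ½·0.22²)·0.5] / (σ√T) = (-0.1001 + 0.0406) / 0.1556 = -0.3824 → -0.38
d₂ = -0.3824 − 0.1556 = -0.5379 → -0.54
exp(−qT) = exp(−0.032·0.5) = 0.9841;  exp(−rT) = exp(−0.089·0.5) = 0.9565
C = 380·0.9841·N(-0.38) − 420·0.9565·N(-0.54) = 380·0.9841·0.3520 − 420·0.9565·0.2946 = 131.6332 − 118.3497 = 13.2836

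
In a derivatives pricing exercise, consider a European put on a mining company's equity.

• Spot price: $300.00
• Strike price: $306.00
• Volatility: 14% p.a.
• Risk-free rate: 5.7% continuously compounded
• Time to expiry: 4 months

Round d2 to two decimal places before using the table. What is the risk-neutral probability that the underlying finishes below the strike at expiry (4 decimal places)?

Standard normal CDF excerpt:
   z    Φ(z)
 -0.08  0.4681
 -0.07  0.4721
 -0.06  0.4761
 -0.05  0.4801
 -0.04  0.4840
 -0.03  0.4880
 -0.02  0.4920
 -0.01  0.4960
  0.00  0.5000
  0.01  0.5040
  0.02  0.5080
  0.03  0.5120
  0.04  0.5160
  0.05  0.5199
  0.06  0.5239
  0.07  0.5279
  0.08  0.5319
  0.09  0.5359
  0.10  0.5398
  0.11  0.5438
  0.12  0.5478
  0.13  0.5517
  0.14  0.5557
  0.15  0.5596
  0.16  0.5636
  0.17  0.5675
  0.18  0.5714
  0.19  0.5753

σ√T = 0.14·√0.3333 = 0.0808
d₁ = [ln(300/306) + (0.057 + ½·0.14²)·0.3333] / (σ√T) = (-0.0198 + 0.0223) / 0.0808 = 0.0305 → 0.03
d₂ = 0.0305 − 0.0808 = -0.0503 → -0.05
Risk-neutral Pr[S_T < K] = N(−d₂) = N(0.05) = 0.5199

0.5199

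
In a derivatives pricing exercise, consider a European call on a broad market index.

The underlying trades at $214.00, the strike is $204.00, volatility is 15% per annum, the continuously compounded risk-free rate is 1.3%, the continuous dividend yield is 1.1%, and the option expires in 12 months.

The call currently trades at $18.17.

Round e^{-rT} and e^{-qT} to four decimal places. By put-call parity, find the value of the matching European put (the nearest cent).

$7.87

exp(−qT) = exp(−0.011·1) = 0.9891;  exp(−rT) = exp(−0.013·1) = 0.9871
Put-call parity: C − P = S·e^(−qT) − K·e^(−rT) = 214·0.9891 − 204·0.9871 = 211.6674 − 201.3684 = 10.2990
P = C − (C − P) = 18.17 − (10.2990) = 7.8710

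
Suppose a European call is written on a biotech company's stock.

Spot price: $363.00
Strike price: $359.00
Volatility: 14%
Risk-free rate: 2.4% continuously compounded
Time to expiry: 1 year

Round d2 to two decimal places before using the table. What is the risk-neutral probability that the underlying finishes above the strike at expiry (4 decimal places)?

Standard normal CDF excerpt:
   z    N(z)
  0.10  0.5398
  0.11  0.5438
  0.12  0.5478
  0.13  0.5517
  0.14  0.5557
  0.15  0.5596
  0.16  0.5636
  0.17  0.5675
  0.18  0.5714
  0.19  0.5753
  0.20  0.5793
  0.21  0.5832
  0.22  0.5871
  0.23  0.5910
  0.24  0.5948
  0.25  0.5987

σ√T = 0.14·√1 = 0.1400
d₁ = [ln(363/359) + (0.024 + 0.14²/2)·1] / 0.1400 = [0.0111 + 0.0338] / 0.1400 = 0.3206 ≈ 0.32
d₂ = d₁ − σ√T = 0.3206 − 0.1400 = 0.1806 ≈ 0.18
Risk-neutral Pr[S_T > K] = N(d₂) = N(0.18) = 0.5714

0.5714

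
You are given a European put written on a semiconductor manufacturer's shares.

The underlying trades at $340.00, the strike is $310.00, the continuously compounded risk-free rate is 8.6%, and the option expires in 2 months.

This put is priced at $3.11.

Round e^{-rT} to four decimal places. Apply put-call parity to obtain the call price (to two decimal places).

exp(−rT) = exp(−0.086·0.1667) = 0.9858
Put-call parity: C − P = S − K·e^(−rT) = 340 − 310·0.9858 = 340 − 305.5980 = 34.4020
C = P + (C − P) = 3.11 + (34.4020) = 37.5120

$37.51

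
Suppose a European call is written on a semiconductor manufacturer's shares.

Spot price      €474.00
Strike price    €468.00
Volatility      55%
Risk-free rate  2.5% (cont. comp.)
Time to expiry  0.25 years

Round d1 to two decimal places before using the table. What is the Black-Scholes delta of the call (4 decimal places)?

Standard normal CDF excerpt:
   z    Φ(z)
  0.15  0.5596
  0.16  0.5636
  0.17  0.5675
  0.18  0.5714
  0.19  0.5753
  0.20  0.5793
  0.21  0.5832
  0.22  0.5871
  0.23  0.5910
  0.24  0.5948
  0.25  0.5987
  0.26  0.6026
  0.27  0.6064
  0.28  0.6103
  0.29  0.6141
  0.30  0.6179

σ√T = 0.55 × 0.5000 = 0.2750
ln(S/K) + (r + σ²/2)T = ln(474/468) + (0.025 + 0.55²/2)·0.25 = 0.0127 + 0.0441 = 0.0568
d₁ = 0.0568 / 0.2750 = 0.2066 → 0.21
N(d₁) = N(0.21) = 0.5832
Δ_call = N(d₁) = 0.5832

0.5832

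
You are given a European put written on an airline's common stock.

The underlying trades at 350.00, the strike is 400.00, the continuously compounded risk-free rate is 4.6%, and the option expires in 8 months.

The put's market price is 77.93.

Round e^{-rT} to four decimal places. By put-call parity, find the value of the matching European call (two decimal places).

exp(−rT) = exp(−0.046·0.6667) = 0.9698
Put-call parity: C − P = S − K·e^(−rT) = 350 − 400·0.9698 = 350 − 387.9200 = -37.9200
C = P + (C − P) = 77.93 + (-37.9200) = 40.0100

40.01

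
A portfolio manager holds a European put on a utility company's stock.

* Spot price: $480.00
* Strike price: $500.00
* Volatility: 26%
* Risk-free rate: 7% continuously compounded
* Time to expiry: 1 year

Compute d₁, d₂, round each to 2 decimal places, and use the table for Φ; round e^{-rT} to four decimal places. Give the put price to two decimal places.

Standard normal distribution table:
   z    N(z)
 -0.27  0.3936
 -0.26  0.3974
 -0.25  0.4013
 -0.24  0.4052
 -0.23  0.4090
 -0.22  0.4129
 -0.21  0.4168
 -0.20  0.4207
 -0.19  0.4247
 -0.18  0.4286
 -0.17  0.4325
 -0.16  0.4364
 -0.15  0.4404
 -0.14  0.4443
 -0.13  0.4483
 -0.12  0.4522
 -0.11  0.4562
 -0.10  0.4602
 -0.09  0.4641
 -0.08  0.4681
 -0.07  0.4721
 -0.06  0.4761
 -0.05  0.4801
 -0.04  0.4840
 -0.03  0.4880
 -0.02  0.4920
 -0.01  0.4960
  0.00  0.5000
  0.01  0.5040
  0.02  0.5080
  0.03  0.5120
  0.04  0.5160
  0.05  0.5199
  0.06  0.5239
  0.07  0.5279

σ√T = 0.26·√1 = 0.2600
ln(S/K) + (r + σ²/2)T = ln(480/500) + (0.07 + 0.26²/2)·1 = -0.0408 + 0.1038 = 0.0630
d₁ = 0.0630 / 0.2600 = 0.2422 which rounds to 0.24
d₂ = d₁ − σ√T = 0.2422 − 0.2600 = -0.0178 which rounds to -0.02
exp(−rT) = exp(−0.07·1) = 0.9324
N(−d₂) = N(0.02) = 0.5080;  N(−d₁) = N(-0.24) = 0.4052
P = 500·0.9324·0.5080 − 480·0.4052 = 236.8296 − 194.4960 = 42.3336

$42.33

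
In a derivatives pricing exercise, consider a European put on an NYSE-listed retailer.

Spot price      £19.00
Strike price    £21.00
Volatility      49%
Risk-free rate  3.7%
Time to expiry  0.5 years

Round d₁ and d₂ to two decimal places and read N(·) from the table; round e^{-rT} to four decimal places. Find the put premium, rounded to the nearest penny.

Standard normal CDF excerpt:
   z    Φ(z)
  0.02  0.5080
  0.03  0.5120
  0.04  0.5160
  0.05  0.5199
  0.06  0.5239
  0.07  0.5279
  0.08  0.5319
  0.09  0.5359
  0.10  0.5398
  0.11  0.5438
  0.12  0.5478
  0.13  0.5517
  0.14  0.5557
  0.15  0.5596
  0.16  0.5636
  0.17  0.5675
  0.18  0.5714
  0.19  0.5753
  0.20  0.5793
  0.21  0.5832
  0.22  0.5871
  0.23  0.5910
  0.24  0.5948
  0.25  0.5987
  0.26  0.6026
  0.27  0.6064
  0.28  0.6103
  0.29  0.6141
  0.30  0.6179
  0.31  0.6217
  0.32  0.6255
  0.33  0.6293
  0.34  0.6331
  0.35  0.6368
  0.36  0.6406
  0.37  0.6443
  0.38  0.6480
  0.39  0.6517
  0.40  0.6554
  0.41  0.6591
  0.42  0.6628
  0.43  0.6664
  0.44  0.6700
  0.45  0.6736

£3.63

σ√T = 0.49 × 0.7071 = 0.3465
ln(S/K) + (r + σ²/2)T = ln(19/21) + (0.037 + 0.49²/2)·0.5 = -0.1001 + 0.0785 = -0.0216
d₁ = -0.0216 / 0.3465 = -0.0622 ≈ -0.06
d₂ = d₁ − σ√T = -0.0622 − 0.3465 = -0.4087 ≈ -0.41
exp(−rT) = exp(−0.037·0.5) = 0.9817
P = 21·0.9817·N(0.41) − 19·N(0.06) = 21·0.9817·0.6591 − 19·0.5239 = 13.5878 − 9.9541 = 3.6337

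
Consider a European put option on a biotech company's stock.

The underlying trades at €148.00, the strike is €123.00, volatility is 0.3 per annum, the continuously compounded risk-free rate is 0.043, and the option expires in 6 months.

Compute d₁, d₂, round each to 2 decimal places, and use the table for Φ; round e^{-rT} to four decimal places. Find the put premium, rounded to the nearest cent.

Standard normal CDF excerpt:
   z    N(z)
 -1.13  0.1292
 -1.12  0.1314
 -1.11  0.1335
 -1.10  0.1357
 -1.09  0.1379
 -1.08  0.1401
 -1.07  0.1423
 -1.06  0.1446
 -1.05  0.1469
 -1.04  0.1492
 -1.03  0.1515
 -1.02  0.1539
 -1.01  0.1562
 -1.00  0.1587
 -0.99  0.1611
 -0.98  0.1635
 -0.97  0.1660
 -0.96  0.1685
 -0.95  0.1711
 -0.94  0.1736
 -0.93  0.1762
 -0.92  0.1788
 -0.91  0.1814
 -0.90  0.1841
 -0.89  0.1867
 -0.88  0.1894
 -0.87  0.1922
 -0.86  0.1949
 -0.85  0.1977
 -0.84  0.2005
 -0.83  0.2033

T = 0.5;  σ√T = 0.2121
d₁ = [ln(148/123) + (0.043 + ½·0.3²)·0.5] / (σ√T) = (0.1850 + 0.0440) / 0.2121 = 1.0796 → 1.08
d₂ = 1.0796 − 0.2121 = 0.8675 → 0.87
exp(−rT) = exp(−0.043·0.5) = 0.9787
P = 123·0.9787·N(-0.87) − 148·N(-1.08) = 123·0.9787·0.1922 − 148·0.1401 = 23.1371 − 20.7348 = 2.4023

€2.40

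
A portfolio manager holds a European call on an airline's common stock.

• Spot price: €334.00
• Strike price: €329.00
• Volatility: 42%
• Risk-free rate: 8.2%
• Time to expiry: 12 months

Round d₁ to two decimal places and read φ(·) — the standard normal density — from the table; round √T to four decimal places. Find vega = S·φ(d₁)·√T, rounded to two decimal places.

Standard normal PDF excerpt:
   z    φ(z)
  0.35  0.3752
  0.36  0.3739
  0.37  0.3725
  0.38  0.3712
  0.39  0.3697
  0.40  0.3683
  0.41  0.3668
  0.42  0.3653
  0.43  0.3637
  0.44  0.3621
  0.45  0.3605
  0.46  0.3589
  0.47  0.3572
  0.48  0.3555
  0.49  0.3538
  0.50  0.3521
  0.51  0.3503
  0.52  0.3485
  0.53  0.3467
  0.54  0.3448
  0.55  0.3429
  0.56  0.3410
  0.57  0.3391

T = 1;  σ√T = 0.4200
d₁ = [ln(334/329) + (0.082 + 0.42²/2)·1] / 0.4200 = [0.0151 + 0.1702] / 0.4200 = 0.4412 ≈ 0.44
√T = √1 = 1.0000
φ(d₁) = φ(0.44) = 0.3621
vega = S·φ(d₁)·√T = 334·0.3621·1.0000 = 120.9414
(The put has the same vega.)

120.94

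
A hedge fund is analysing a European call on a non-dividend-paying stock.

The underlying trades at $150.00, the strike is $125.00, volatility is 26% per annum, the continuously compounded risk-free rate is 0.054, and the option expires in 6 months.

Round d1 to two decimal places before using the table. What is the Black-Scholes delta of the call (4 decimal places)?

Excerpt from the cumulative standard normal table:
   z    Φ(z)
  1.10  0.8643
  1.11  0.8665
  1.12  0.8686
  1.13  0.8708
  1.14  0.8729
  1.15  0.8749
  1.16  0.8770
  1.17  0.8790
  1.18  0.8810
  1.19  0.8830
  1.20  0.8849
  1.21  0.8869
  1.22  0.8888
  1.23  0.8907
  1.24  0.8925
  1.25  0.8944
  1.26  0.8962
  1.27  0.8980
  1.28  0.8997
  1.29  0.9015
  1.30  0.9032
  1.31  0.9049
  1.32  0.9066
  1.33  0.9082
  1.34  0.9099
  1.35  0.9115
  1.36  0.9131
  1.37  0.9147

0.8907

σ√T = 0.26 × 0.7071 = 0.1838
ln(S/K) + (r + σ²/2)T = ln(150/125) + (0.054 + 0.26²/2)·0.5 = 0.1823 + 0.0439 = 0.2262
d₁ = 0.2262 / 0.1838 = 1.2305 which rounds to 1.23
N(d₁) = N(1.23) = 0.8907
Δ_call = N(d₁) = 0.8907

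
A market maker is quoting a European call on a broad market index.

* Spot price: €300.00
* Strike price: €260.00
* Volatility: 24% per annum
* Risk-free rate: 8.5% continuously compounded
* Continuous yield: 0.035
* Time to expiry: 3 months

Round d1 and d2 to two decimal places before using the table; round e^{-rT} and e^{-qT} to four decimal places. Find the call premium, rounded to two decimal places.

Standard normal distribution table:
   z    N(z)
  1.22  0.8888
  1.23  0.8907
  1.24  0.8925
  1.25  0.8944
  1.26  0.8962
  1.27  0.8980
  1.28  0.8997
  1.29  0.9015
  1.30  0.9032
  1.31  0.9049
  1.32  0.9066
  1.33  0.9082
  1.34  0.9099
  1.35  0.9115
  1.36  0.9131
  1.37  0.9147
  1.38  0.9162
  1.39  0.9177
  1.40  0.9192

€44.37

T = 0.25;  σ√T = 0.1200
d₁ = [ln(300/260) + (0.085 − 0.035 + 0.24²/2)·0.25] / 0.1200 = [0.1431 + 0.0197] / 0.1200 = 1.3567 ≈ 1.36
d₂ = d₁ − σ√T = 1.3567 − 0.1200 = 1.2367 ≈ 1.24
e^(−qT) = e^(−0.035·0.25) = 0.9913;  e^(−rT) = e^(−0.085·0.25) = 0.9790
N(d₁) = N(1.36) = 0.9131;  N(d₂) = N(1.24) = 0.8925
C = 300·0.9913·0.9131 − 260·0.9790·0.8925 = 271.5468 − 227.1769 = 44.3699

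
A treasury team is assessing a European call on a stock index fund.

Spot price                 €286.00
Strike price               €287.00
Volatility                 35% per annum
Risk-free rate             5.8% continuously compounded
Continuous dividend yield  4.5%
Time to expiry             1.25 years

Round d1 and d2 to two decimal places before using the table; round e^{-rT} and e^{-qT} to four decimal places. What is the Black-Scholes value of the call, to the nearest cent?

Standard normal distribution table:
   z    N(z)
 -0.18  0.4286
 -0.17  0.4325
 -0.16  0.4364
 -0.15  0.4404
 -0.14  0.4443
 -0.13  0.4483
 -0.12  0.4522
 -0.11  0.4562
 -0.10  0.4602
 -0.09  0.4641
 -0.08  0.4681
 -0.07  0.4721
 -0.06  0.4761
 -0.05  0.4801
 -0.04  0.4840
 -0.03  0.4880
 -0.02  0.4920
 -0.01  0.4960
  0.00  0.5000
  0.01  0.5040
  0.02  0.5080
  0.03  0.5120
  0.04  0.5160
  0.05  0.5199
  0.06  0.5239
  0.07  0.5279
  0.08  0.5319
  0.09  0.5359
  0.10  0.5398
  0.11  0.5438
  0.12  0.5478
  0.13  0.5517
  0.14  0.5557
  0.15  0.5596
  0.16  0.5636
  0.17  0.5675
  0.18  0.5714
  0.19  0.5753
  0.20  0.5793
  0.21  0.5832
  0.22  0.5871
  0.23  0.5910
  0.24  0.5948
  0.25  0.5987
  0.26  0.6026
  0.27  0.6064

€43.29

σ√T = 0.35·√1.25 = 0.3913
d₁ = [ln(286/287) + (0.058 − 0.045 + 0.35²/2)·1.25] / 0.3913 = [-0.0035 + 0.0928] / 0.3913 = 0.2283 ≈ 0.23
d₂ = d₁ − σ√T = 0.2283 − 0.3913 = -0.1630 ≈ -0.16
e^(−qT) = e^(−0.045·1.25) = 0.9453;  e^(−rT) = e^(−0.058·1.25) = 0.9301
C = 286·0.9453·N(0.23) − 287·0.9301·N(-0.16) = 286·0.9453·0.5910 − 287·0.9301·0.4364 = 159.7803 − 116.4920 = 43.2882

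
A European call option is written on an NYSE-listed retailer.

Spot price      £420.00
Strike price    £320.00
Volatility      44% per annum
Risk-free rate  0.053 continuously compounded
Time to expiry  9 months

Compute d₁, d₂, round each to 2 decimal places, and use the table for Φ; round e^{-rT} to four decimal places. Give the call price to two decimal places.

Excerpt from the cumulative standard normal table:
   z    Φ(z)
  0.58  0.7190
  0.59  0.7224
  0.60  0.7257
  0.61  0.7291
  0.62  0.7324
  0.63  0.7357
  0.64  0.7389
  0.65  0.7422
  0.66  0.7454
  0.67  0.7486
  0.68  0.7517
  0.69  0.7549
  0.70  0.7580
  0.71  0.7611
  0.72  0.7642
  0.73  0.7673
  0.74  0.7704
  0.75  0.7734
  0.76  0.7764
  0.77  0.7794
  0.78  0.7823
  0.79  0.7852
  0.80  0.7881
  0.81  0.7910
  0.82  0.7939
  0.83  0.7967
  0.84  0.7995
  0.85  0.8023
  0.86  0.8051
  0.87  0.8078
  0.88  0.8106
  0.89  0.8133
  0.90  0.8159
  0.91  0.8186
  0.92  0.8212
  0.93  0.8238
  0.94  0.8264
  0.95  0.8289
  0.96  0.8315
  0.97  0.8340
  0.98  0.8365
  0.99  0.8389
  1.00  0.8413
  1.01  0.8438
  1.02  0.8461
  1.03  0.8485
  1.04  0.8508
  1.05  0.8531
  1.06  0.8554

£128.15

σ√T = 0.44 × 0.8660 = 0.3811
d₁ = [ln(420/320) + (0.053 + 0.44²/2)·0.75] / 0.3811 = [0.2719 + 0.1123] / 0.3811 = 1.0085 which rounds to 1.01
d₂ = d₁ − σ√T = 1.0085 − 0.3811 = 0.6274 which rounds to 0.63
exp(−rT) = exp(−0.053·0.75) = 0.9610
C = 420·N(1.01) − 320·0.9610·N(0.63) = 420·0.8438 − 320·0.9610·0.7357 = 354.3960 − 226.2425 = 128.1535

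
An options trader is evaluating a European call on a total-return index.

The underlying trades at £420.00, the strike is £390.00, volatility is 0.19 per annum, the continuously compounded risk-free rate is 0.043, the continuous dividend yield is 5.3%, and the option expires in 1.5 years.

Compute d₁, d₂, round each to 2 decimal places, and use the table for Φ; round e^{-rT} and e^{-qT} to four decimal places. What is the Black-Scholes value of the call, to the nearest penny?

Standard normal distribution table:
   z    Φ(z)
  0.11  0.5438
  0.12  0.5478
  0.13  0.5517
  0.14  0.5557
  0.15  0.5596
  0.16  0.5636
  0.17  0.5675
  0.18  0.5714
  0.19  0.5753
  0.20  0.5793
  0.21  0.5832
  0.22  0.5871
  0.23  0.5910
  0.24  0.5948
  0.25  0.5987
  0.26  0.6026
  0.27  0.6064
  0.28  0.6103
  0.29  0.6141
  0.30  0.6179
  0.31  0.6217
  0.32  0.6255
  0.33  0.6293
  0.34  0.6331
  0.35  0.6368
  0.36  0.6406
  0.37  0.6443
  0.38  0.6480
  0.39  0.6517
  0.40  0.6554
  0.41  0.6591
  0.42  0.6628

σ√T = 0.19·√1.5 = 0.2327
d₁ = [ln(420/390) + (0.043 − 0.053 + 0.19²/2)·1.5] / 0.2327 = [0.0741 + 0.0121] / 0.2327 = 0.3704 ⇒ 0.37
d₂ = d₁ − σ√T = 0.3704 − 0.2327 = 0.1377 ⇒ 0.14
exp(−qT) = exp(−0.053·1.5) = 0.9236;  exp(−rT) = exp(−0.043·1.5) = 0.9375
N(d₁) = N(0.37) = 0.6443;  N(d₂) = N(0.14) = 0.5557
C = 420·0.9236·0.6443 − 390·0.9375·0.5557 = 249.9317 − 203.1778 = 46.7539

£46.75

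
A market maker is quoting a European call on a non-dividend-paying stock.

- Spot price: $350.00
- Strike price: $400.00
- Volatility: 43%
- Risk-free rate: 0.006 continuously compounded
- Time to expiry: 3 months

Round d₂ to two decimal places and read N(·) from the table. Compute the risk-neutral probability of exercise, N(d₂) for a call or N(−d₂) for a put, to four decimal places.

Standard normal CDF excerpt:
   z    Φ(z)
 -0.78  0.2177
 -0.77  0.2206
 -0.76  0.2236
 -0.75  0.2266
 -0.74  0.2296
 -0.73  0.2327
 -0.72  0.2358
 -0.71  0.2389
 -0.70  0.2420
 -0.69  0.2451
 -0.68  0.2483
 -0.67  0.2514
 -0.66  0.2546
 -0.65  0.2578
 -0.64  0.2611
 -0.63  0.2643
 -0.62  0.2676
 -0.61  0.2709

0.2358

T = 0.25;  σ√T = 0.2150
d₁ = [ln(350/400) + (0.006 + 0.43²/2)·0.25] / 0.2150 = [-0.1335 + 0.0246] / 0.2150 = -0.5066 ⇒ -0.51
d₂ = d₁ − σ√T = -0.5066 − 0.2150 = -0.7216 ⇒ -0.72
Pr(exercise) under Q = N(d₂) = 0.2358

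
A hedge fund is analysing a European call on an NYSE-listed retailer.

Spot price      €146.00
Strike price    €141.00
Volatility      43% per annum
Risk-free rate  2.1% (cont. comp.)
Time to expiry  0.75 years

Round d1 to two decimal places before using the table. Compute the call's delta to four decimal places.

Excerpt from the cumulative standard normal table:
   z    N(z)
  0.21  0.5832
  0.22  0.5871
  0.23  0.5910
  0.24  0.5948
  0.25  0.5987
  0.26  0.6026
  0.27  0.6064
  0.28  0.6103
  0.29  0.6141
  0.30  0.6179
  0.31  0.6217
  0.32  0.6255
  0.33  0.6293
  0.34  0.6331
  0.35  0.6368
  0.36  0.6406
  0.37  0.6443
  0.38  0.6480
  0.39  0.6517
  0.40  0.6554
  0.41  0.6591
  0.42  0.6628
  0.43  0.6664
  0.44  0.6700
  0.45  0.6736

0.6255

T = 0.75;  σ√T = 0.3724
ln(S/K) + (r + σ²/2)T = ln(146/141) + (0.021 + 0.43²/2)·0.75 = 0.0348 + 0.0851 = 0.1199
d₁ = 0.1199 / 0.3724 = 0.3221 → 0.32
N(d₁) = N(0.32) = 0.6255
Δ_call = N(d₁) = 0.6255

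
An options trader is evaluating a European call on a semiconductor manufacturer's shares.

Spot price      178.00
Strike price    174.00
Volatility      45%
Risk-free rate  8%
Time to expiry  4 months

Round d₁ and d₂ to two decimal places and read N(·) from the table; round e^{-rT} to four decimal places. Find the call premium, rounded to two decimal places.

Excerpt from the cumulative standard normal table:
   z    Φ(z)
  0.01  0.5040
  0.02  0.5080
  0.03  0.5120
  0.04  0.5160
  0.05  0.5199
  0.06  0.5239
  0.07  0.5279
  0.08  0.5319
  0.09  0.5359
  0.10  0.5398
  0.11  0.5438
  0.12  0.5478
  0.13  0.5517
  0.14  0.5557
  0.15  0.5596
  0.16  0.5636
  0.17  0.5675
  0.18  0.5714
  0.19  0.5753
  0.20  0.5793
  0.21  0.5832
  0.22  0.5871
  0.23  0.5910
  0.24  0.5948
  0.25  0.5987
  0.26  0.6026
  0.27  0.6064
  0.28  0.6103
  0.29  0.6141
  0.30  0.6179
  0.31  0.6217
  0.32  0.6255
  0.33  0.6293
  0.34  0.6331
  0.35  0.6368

σ√T = 0.45·√0.3333 = 0.2598
d₁ = [ln(178/174) + (0.08 + 0.45²/2)·0.3333] / 0.2598 = [0.0227 + 0.0604] / 0.2598 = 0.3200 ≈ 0.32
d₂ = d₁ − σ√T = 0.3200 − 0.2598 = 0.0602 ≈ 0.06
e^(−rT) = e^(−0.08·0.3333) = 0.9737
N(d₁) = N(0.32) = 0.6255;  N(d₂) = N(0.06) = 0.5239
C = 178·0.6255 − 174·0.9737·0.5239 = 111.3390 − 88.7611 = 22.5779

22.58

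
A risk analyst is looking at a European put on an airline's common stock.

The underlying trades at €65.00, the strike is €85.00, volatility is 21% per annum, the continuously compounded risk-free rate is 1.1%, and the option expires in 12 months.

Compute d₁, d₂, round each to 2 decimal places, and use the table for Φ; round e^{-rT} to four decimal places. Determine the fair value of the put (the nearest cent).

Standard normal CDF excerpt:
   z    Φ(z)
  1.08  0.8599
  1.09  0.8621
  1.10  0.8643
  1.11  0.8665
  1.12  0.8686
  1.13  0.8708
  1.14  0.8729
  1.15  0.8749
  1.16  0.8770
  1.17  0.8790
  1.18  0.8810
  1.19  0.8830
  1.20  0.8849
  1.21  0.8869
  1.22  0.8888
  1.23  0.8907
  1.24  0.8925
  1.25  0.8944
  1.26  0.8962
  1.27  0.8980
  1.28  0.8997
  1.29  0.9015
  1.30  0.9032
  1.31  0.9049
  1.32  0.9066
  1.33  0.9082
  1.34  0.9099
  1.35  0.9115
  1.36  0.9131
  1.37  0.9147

€19.90

T = 1;  σ√T = 0.2100
ln(S/K) + (r + σ²/2)T = ln(65/85) + (0.011 + 0.21²/2)·1 = -0.2683 + 0.0330 = -0.2352
d₁ = -0.2352 / 0.2100 = -1.1201 ⇒ -1.12
d₂ = d₁ − σ√T = -1.1201 − 0.2100 = -1.3301 ⇒ -1.33
e^(−rT) = e^(−0.011·1) = 0.9891
N(−d₂) = N(1.33) = 0.9082;  N(−d₁) = N(1.12) = 0.8686
P = 85·0.9891·0.9082 − 65·0.8686 = 76.3556 − 56.4590 = 19.8966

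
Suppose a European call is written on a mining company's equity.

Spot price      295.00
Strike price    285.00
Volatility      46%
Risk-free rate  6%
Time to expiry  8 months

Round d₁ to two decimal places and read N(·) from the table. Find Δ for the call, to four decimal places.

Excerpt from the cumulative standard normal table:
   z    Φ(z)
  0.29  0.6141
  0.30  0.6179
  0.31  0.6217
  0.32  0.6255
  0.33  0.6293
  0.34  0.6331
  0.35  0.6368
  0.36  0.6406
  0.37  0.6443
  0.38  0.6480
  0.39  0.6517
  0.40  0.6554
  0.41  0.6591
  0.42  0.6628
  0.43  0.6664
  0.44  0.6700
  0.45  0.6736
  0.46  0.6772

0.6517

σ√T = 0.46·√0.6667 = 0.3756
d₁ = [ln(295/285) + (0.06 + ½·0.46²)·0.6667] / (σ√T) = (0.0345 + 0.1105) / 0.3756 = 0.3861 ⇒ 0.39
N(d₁) = N(0.39) = 0.6517
Δ_call = N(d₁) = 0.6517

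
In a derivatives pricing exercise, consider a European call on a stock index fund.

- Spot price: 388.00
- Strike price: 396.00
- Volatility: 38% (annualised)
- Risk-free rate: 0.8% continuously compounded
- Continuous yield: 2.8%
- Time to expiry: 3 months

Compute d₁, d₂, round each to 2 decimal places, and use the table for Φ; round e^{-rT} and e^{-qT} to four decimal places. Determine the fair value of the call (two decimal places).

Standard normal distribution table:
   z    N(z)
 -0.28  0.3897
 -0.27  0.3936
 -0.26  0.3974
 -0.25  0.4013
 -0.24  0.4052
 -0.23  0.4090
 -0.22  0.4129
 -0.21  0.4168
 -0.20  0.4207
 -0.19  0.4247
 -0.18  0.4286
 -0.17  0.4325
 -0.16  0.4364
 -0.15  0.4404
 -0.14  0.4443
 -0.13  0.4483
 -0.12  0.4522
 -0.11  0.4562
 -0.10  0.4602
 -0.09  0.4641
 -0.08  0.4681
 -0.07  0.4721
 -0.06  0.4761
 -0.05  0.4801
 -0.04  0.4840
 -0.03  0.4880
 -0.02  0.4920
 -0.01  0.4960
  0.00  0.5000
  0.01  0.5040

σ√T = 0.38 × 0.5000 = 0.1900
d₁ = [ln(388/396) + (0.008 − 0.028 + ½·0.38²)·0.25] / (σ√T) = (-0.0204 + 0.0130) / 0.1900 = -0.0387 ≈ -0.04
d₂ = -0.0387 − 0.1900 = -0.2287 ≈ -0.23
e^(−qT) = e^(−0.028·0.25) = 0.9930;  e^(−rT) = e^(−0.008·0.25) = 0.9980
C = 388·0.9930·N(-0.04) − 396·0.9980·N(-0.23) = 388·0.9930·0.4840 − 396·0.9980·0.4090 = 186.4775 − 161.6401 = 24.8374

24.84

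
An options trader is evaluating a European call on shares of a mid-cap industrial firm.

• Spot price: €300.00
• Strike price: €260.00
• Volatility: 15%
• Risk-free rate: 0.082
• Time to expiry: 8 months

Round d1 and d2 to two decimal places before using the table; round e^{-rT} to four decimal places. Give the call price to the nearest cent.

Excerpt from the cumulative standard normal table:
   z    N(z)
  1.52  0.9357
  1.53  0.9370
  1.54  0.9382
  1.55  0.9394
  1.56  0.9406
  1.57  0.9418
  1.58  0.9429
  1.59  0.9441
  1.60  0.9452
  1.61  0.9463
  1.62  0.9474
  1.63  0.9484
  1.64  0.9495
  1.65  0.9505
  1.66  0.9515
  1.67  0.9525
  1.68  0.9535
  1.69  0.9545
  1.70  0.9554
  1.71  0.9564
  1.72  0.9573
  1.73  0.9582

€54.80

σ√T = 0.15·√0.6667 = 0.1225
ln(S/K) + (r + σ²/2)T = ln(300/260) + (0.082 + 0.15²/2)·0.6667 = 0.1431 + 0.0622 = 0.2053
d₁ = 0.2053 / 0.1225 = 1.6760 ⇒ 1.68
d₂ = d₁ − σ√T = 1.6760 − 0.1225 = 1.5535 ⇒ 1.55
e^(−rT) = e^(−0.082·0.6667) = 0.9468
N(d₁) = N(1.68) = 0.9535;  N(d₂) = N(1.55) = 0.9394
C = 300·0.9535 − 260·0.9468·0.9394 = 286.0500 − 231.2502 = 54.7998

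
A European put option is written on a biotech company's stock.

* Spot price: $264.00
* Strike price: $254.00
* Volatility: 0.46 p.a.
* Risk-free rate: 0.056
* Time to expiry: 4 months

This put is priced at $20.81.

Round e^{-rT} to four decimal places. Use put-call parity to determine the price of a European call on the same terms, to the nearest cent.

$35.51

exp(−rT) = exp(−0.056·0.3333) = 0.9815
Put-call parity: C − P = S − K·e^(−rT) = 264 − 254·0.9815 = 264 − 249.3010 = 14.6990
C = P + (C − P) = 20.81 + (14.6990) = 35.5090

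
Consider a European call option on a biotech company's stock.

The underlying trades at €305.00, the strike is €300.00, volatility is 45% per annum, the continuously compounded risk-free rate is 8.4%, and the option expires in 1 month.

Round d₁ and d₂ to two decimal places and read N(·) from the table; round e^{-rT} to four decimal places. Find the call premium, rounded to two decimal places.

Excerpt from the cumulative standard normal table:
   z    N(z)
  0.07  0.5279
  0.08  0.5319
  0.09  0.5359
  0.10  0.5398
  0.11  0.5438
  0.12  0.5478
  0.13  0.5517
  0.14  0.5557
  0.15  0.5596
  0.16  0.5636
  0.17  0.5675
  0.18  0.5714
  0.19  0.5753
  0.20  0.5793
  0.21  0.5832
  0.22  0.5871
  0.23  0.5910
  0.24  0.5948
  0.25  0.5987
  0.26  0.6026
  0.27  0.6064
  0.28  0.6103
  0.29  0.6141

€19.41

σ√T = 0.45·√0.08333 = 0.1299
ln(S/K) + (r + σ²/2)T = ln(305/300) + (0.084 + 0.45²/2)·0.08333 = 0.0165 + 0.0154 = 0.0320
d₁ = 0.0320 / 0.1299 = 0.2461 ≈ 0.25
d₂ = d₁ − σ√T = 0.2461 − 0.1299 = 0.1162 ≈ 0.12
exp(−rT) = exp(−0.084·0.08333) = 0.9930
N(d₁) = N(0.25) = 0.5987;  N(d₂) = N(0.12) = 0.5478
C = 305·0.5987 − 300·0.9930·0.5478 = 182.6035 − 163.1896 = 19.4139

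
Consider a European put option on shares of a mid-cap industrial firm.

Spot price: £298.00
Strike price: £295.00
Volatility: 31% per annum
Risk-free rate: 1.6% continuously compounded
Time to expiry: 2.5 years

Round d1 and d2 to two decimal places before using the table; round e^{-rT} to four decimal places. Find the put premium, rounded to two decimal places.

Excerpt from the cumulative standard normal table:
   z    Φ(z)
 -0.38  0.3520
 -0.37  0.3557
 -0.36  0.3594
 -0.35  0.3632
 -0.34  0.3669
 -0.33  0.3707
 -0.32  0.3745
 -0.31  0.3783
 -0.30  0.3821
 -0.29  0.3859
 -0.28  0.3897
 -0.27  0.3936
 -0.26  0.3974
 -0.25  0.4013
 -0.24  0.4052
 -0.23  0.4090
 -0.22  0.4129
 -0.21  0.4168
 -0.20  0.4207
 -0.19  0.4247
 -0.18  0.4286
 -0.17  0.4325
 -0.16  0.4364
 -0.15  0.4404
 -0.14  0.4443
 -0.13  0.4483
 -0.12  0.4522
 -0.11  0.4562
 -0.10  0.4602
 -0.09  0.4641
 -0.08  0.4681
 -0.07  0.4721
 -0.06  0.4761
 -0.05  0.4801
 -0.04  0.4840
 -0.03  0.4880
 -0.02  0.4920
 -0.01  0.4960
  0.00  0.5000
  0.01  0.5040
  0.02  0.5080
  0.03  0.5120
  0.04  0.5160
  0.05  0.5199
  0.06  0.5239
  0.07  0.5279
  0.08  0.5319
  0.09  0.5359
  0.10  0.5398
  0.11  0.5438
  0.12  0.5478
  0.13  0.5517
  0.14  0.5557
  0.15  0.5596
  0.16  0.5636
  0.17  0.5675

£49.27

T = 2.5;  σ√T = 0.4902
d₁ = [ln(298/295) + (0.016 + ½·0.31²)·2.5] / (σ√T) = (0.0101 + 0.1601) / 0.4902 = 0.3473 ≈ 0.35
d₂ = 0.3473 − 0.4902 = -0.1428 ≈ -0.14
exp(−rT) = exp(−0.016·2.5) = 0.9608
P = 295·0.9608·N(0.14) − 298·N(-0.35) = 295·0.9608·0.5557 − 298·0.3632 = 157.5054 − 108.2336 = 49.2718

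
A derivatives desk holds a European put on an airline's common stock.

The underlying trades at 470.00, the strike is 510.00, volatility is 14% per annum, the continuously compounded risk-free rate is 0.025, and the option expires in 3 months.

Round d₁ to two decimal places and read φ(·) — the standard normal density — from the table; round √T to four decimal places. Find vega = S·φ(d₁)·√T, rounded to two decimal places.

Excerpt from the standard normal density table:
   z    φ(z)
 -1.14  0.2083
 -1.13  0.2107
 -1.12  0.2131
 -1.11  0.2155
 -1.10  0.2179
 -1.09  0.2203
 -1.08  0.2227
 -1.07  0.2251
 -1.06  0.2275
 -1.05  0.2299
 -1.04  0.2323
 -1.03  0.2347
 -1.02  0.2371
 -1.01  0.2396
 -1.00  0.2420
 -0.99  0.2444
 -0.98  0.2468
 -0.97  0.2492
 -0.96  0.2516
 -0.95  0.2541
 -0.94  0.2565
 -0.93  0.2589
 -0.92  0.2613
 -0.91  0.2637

54.59

T = 0.25;  σ√T = 0.0700
d₁ = [ln(470/510) + (0.025 + 0.14²/2)·0.25] / 0.0700 = [-0.0817 + 0.0087] / 0.0700 = -1.0425 ≈ -1.04
√T = √0.25 = 0.5000
φ(d₁) = φ(-1.04) = 0.2323
vega = S·φ(d₁)·√T = 470·0.2323·0.5000 = 54.5905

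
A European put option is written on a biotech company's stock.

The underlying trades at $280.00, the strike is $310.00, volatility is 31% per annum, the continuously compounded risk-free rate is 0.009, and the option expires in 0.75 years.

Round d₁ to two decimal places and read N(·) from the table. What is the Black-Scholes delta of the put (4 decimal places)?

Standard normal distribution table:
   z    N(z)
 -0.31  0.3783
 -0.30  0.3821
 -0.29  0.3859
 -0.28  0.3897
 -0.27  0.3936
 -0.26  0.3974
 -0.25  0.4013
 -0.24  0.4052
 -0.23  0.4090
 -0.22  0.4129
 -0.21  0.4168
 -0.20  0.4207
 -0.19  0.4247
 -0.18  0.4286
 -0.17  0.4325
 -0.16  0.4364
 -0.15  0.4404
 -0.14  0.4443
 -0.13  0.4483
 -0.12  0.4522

-0.5871

σ√T = 0.31·√0.75 = 0.2685
d₁ = [ln(280/310) + (0.009 + 0.31²/2)·0.75] / 0.2685 = [-0.1018 + 0.0428] / 0.2685 = -0.2197 which rounds to -0.22
N(d₁) = N(-0.22) = 0.4129
Δ_put = N(d₁) − 1 = 0.4129 − 1 = -0.5871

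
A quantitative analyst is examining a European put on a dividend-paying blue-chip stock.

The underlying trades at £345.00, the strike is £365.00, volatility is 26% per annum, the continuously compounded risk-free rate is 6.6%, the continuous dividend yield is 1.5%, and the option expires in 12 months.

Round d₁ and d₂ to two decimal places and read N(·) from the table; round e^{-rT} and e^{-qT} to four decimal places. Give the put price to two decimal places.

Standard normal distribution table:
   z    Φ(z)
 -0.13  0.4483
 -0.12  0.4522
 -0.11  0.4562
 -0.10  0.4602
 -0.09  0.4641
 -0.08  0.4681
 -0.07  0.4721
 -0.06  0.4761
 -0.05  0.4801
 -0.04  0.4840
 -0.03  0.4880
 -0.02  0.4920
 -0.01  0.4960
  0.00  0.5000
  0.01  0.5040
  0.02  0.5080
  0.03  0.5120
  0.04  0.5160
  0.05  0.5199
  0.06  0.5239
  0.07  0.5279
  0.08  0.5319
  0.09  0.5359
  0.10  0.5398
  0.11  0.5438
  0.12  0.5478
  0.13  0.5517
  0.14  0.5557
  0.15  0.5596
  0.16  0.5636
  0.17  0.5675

T = 1;  σ√T = 0.2600
d₁ = [ln(345/365) + (0.066 − 0.015 + ½·0.26²)·1] / (σ√T) = (-0.0564 + 0.0848) / 0.2600 = 0.1094 which rounds to 0.11
d₂ = 0.1094 − 0.2600 = -0.1506 which rounds to -0.15
exp(−qT) = exp(−0.015·1) = 0.9851;  exp(−rT) = exp(−0.066·1) = 0.9361
N(−d₂) = N(0.15) = 0.5596;  N(−d₁) = N(-0.11) = 0.4562
P = 365·0.9361·0.5596 − 345·0.9851·0.4562 = 191.2022 − 155.0439 = 36.1583

£36.16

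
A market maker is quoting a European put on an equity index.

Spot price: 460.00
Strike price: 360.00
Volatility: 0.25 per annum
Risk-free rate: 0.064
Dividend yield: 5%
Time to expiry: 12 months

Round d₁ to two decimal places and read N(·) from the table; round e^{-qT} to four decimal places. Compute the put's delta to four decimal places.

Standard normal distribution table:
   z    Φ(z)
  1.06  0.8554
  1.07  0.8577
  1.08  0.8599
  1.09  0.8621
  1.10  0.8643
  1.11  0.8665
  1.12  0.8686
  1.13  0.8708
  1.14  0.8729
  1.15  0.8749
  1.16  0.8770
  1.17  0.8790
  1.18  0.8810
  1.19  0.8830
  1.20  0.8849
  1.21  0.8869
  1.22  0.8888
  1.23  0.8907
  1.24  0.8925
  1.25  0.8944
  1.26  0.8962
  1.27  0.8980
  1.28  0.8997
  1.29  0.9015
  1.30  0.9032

σ√T = 0.25 × 1.0000 = 0.2500
d₁ = [ln(460/360) + (0.064 − 0.05 + ½·0.25²)·1] / (σ√T) = (0.2451 + 0.0452) / 0.2500 = 1.1615 ⇒ 1.16
N(d₁) = N(1.16) = 0.8770
Δ_put = e^(−qT)·(N(d₁) − 1) = 0.9512·(0.8770 − 1) = -0.1170

-0.1170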